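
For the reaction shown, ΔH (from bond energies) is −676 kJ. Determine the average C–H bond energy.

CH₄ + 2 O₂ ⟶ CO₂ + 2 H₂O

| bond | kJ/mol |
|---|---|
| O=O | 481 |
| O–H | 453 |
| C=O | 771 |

Let D be the C–H bond energy.
Σ(broken) = 4×D + 2×481 = 962 + 4D
Σ(formed) = 2×771 + 4×453 = 3354
ΔH = Σ(broken) − Σ(formed) = (962 + 4D) − (3354) = −2392 + 4D
Setting this equal to −676 kJ gives 4D = 1716, so D = 429 kJ/mol.

D(C–H) ≈ 429 kJ/mol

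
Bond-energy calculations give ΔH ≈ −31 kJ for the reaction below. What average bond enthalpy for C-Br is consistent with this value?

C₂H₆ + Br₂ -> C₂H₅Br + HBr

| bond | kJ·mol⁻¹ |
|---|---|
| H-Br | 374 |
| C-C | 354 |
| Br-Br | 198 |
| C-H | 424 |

D(C-Br) ≈ 279 kJ/mol

Let D be the C-Br bond energy.
Σ(broken) = 1×198 + 1×354 + 6×424 = 3096
Σ(formed) = 1×D + 1×354 + 5×424 + 1×374 = 2848 + D
ΔH = Σ(broken) − Σ(formed) = (3096) − (2848 + D) = +248 − D
Setting this equal to −31 kJ gives D = 279 kJ/mol.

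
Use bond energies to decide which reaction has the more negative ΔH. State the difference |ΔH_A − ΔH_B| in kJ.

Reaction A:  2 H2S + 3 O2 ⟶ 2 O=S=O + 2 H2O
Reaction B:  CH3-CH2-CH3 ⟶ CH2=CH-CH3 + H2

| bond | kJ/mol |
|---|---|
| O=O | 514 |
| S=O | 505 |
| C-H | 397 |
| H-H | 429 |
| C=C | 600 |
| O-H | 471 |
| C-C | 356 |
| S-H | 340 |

Reaction A:
  Bonds broken (reactants):
    O=O: 3 × 514 = 1542
    S-H: 4 × 340 = 1360
    Σ(broken) = 2902 kJ
  Bonds formed (products):
    O-H: 4 × 471 = 1884
    S=O: 4 × 505 = 2020
    Σ(formed) = 3904 kJ
  ΔH_A = 2902 − 3904 = −1002 kJ
Reaction B:
  Bonds broken (reactants):
    C-C: 2 × 356 = 712
    C-H: 8 × 397 = 3176
    Σ(broken) = 3888 kJ
  Bonds formed (products):
    C-C: 1 × 356 = 356
    C-H: 6 × 397 = 2382
    C=C: 1 × 600 = 600
    H-H: 1 × 429 = 429
    Σ(formed) = 3767 kJ
  ΔH_B = 3888 − 3767 = +121 kJ
ΔH_A − ΔH_B = −1123 kJ, so reaction A has the more negative ΔH; |ΔH_A − ΔH_B| = 1123 kJ.

Reaction A, by 1123 kJ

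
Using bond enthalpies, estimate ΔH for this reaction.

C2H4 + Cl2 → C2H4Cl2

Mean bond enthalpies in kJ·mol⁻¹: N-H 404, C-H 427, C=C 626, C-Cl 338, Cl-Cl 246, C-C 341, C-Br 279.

ΔH ≈ −145 kJ

Bonds broken (reactants):
  C-H: 4 × 427 = 1708
  C=C: 1 × 626 = 626
  Cl-Cl: 1 × 246 = 246
  Σ(broken) = 2580 kJ
Bonds formed (products):
  C-C: 1 × 341 = 341
  C-Cl: 2 × 338 = 676
  C-H: 4 × 427 = 1708
  Σ(formed) = 2725 kJ
ΔH = Σ(broken) − Σ(formed) = 2580 − 2725 = −145 kJ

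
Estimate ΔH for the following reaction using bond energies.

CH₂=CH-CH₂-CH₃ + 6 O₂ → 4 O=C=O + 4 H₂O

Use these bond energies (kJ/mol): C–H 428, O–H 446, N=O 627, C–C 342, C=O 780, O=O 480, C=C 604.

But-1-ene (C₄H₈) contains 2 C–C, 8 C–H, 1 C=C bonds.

Bonds broken (reactants):
  C–C: 2 × 342 = 684
  C–H: 8 × 428 = 3424
  C=C: 1 × 604 = 604
  O=O: 6 × 480 = 2880
  Σ(broken) = 7592 kJ
Bonds formed (products):
  C=O: 8 × 780 = 6240
  O–H: 8 × 446 = 3568
  Σ(formed) = 9808 kJ
ΔH = Σ(broken) − Σ(formed) = 7592 − 9808 = −2216 kJ

ΔH ≈ −2216 kJ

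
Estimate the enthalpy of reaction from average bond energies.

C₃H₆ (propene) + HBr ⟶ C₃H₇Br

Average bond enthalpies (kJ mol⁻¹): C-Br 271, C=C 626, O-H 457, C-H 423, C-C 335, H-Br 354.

ΔH ≈ −49 kJ

Bonds broken (reactants):
  C-C: 1 × 335 = 335
  C-H: 6 × 423 = 2538
  C=C: 1 × 626 = 626
  H-Br: 1 × 354 = 354
  Σ(broken) = 3853 kJ
Bonds formed (products):
  C-Br: 1 × 271 = 271
  C-C: 2 × 335 = 670
  C-H: 7 × 423 = 2961
  Σ(formed) = 3902 kJ
ΔH = Σ(broken) − Σ(formed) = 3853 − 3902 = −49 kJ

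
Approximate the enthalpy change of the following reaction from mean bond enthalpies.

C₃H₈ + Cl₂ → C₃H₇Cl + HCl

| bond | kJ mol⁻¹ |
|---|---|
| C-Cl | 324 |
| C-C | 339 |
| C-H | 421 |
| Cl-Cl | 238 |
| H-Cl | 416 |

ΔH ≈ −81 kJ

Bonds broken (reactants):
  C-C: 2 × 339 = 678
  C-H: 8 × 421 = 3368
  Cl-Cl: 1 × 238 = 238
  Σ(broken) = 4284 kJ
Bonds formed (products):
  C-C: 2 × 339 = 678
  C-Cl: 1 × 324 = 324
  C-H: 7 × 421 = 2947
  H-Cl: 1 × 416 = 416
  Σ(formed) = 4365 kJ
ΔH = Σ(broken) − Σ(formed) = 4284 − 4365 = −81 kJ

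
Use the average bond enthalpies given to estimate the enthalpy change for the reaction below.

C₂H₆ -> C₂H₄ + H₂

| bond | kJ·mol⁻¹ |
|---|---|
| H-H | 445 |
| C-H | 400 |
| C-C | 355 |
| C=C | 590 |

Bonds broken (reactants):
  C-C: 1 × 355 = 355
  C-H: 6 × 400 = 2400
  Σ(broken) = 2755 kJ
Bonds formed (products):
  C-H: 4 × 400 = 1600
  C=C: 1 × 590 = 590
  H-H: 1 × 445 = 445
  Σ(formed) = 2635 kJ
ΔH = Σ(broken) − Σ(formed) = 2755 − 2635 = +120 kJ

ΔH ≈ +120 kJ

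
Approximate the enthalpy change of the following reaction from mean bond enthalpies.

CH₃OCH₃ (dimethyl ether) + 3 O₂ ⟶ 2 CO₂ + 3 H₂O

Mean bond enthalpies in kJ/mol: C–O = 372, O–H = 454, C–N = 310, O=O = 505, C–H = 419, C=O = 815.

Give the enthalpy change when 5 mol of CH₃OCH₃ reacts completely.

ΔH = −6055 kJ

Bonds broken (reactants):
  C–H: 6 × 419 = 2514
  C–O: 2 × 372 = 744
  O=O: 3 × 505 = 1515
  Σ(broken) = 4773 kJ
Bonds formed (products):
  C=O: 4 × 815 = 3260
  O–H: 6 × 454 = 2724
  Σ(formed) = 5984 kJ
ΔH = Σ(broken) − Σ(formed) = 4773 − 5984 = −1211 kJ
For 5× the reaction as written: 5 × (−1211) = −6055 kJ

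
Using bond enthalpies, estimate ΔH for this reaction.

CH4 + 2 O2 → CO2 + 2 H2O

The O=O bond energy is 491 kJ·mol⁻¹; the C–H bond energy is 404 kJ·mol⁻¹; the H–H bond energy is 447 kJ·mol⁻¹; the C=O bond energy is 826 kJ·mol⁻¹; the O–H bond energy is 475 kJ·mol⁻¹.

Bonds broken (reactants):
  C–H: 4 × 404 = 1616
  O=O: 2 × 491 = 982
  Σ(broken) = 2598 kJ
Bonds formed (products):
  C=O: 2 × 826 = 1652
  O–H: 4 × 475 = 1900
  Σ(formed) = 3552 kJ
ΔH = Σ(broken) − Σ(formed) = 2598 − 3552 = −954 kJ

ΔH ≈ −954 kJ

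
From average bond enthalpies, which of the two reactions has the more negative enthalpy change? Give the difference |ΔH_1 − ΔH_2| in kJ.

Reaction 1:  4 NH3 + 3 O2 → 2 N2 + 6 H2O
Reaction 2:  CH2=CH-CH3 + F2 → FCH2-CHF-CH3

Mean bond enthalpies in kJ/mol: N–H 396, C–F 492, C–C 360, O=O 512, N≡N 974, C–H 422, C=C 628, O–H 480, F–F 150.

Reaction 1:
  Bonds broken (reactants):
    N–H: 12 × 396 = 4752
    O=O: 3 × 512 = 1536
    Σ(broken) = 6288 kJ
  Bonds formed (products):
    N≡N: 2 × 974 = 1948
    O–H: 12 × 480 = 5760
    Σ(formed) = 7708 kJ
  ΔH_1 = 6288 − 7708 = −1420 kJ
Reaction 2:
  Bonds broken (reactants):
    C–C: 1 × 360 = 360
    C–H: 6 × 422 = 2532
    C=C: 1 × 628 = 628
    F–F: 1 × 150 = 150
    Σ(broken) = 3670 kJ
  Bonds formed (products):
    C–C: 2 × 360 = 720
    C–F: 2 × 492 = 984
    C–H: 6 × 422 = 2532
    Σ(formed) = 4236 kJ
  ΔH_2 = 3670 − 4236 = −566 kJ
ΔH_1 − ΔH_2 = −854 kJ, so reaction 1 has the more negative ΔH; |ΔH_1 − ΔH_2| = 854 kJ.

Reaction 1, by 854 kJ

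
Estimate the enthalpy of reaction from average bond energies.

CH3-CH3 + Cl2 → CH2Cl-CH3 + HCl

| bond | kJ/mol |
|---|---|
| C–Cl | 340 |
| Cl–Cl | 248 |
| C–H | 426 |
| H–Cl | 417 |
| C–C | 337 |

ΔH ≈ −83 kJ

Bonds broken (reactants):
  C–C: 1 × 337 = 337
  C–H: 6 × 426 = 2556
  Cl–Cl: 1 × 248 = 248
  Σ(broken) = 3141 kJ
Bonds formed (products):
  C–C: 1 × 337 = 337
  C–Cl: 1 × 340 = 340
  C–H: 5 × 426 = 2130
  H–Cl: 1 × 417 = 417
  Σ(formed) = 3224 kJ
ΔH = Σ(broken) − Σ(formed) = 3141 − 3224 = −83 kJ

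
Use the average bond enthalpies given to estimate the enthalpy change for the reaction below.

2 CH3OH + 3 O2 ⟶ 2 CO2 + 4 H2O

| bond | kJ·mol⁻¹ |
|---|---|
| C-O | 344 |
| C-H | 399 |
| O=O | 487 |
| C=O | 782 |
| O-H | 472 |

Bonds broken (reactants):
  C-H: 6 × 399 = 2394
  C-O: 2 × 344 = 688
  O-H: 2 × 472 = 944
  O=O: 3 × 487 = 1461
  Σ(broken) = 5487 kJ
Bonds formed (products):
  C=O: 4 × 782 = 3128
  O-H: 8 × 472 = 3776
  Σ(formed) = 6904 kJ
ΔH = Σ(broken) − Σ(formed) = 5487 − 6904 = −1417 kJ

ΔH ≈ −1417 kJ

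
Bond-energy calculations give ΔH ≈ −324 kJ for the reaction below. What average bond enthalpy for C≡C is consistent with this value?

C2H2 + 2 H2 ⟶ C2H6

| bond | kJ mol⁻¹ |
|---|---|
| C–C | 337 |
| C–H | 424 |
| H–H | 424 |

Let D be the C≡C bond energy.
Σ(broken) = 1×D + 2×424 + 2×424 = 1696 + D
Σ(formed) = 1×337 + 6×424 = 2881
ΔH = Σ(broken) − Σ(formed) = (1696 + D) − (2881) = −1185 + D
Setting this equal to −324 kJ gives D = 861 kJ/mol.

D(C≡C) ≈ 861 kJ/mol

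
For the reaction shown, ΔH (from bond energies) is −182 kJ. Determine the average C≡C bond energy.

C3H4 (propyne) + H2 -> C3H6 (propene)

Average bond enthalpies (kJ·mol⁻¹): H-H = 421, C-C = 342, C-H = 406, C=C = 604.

D(C≡C) ≈ 813 kJ/mol

Let D be the C≡C bond energy.
Σ(broken) = 1×D + 1×342 + 4×406 + 1×421 = 2387 + D
Σ(formed) = 1×342 + 6×406 + 1×604 = 3382
ΔH = Σ(broken) − Σ(formed) = (2387 + D) − (3382) = −995 + D
Setting this equal to −182 kJ gives D = 813 kJ/mol.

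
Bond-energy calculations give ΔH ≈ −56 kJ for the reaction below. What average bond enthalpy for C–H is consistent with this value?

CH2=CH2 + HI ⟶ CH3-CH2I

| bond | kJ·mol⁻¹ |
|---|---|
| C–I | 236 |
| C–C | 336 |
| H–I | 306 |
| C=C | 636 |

Let D be the C–H bond energy.
Σ(broken) = 4×D + 1×636 + 1×306 = 942 + 4D
Σ(formed) = 1×336 + 5×D + 1×236 = 572 + 5D
ΔH = Σ(broken) − Σ(formed) = (942 + 4D) − (572 + 5D) = +370 − D
Setting this equal to −56 kJ gives D = 426 kJ/mol.

D(C–H) ≈ 426 kJ/mol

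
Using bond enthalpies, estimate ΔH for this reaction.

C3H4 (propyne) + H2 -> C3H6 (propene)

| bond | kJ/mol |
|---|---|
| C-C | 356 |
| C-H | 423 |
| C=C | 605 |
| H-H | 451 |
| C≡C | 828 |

Bonds broken (reactants):
  C≡C: 1 × 828 = 828
  C-C: 1 × 356 = 356
  C-H: 4 × 423 = 1692
  H-H: 1 × 451 = 451
  Σ(broken) = 3327 kJ
Bonds formed (products):
  C-C: 1 × 356 = 356
  C-H: 6 × 423 = 2538
  C=C: 1 × 605 = 605
  Σ(formed) = 3499 kJ
ΔH = Σ(broken) − Σ(formed) = 3327 − 3499 = −172 kJ

ΔH ≈ −172 kJ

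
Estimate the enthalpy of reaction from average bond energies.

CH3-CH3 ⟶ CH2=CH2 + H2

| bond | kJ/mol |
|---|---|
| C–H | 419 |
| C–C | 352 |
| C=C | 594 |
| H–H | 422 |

Bonds broken (reactants):
  C–C: 1 × 352 = 352
  C–H: 6 × 419 = 2514
  Σ(broken) = 2866 kJ
Bonds formed (products):
  C–H: 4 × 419 = 1676
  C=C: 1 × 594 = 594
  H–H: 1 × 422 = 422
  Σ(formed) = 2692 kJ
ΔH = Σ(broken) − Σ(formed) = 2866 − 2692 = +174 kJ

ΔH ≈ +174 kJ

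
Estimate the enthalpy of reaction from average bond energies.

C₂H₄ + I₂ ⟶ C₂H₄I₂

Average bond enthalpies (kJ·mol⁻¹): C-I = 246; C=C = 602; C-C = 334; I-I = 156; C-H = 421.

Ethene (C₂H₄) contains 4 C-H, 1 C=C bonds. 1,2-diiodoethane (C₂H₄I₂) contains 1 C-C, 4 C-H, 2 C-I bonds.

ΔH ≈ −68 kJ

Bonds broken (reactants):
  C-H: 4 × 421 = 1684
  C=C: 1 × 602 = 602
  I-I: 1 × 156 = 156
  Σ(broken) = 2442 kJ
Bonds formed (products):
  C-C: 1 × 334 = 334
  C-H: 4 × 421 = 1684
  C-I: 2 × 246 = 492
  Σ(formed) = 2510 kJ
ΔH = Σ(broken) − Σ(formed) = 2442 − 2510 = −68 kJ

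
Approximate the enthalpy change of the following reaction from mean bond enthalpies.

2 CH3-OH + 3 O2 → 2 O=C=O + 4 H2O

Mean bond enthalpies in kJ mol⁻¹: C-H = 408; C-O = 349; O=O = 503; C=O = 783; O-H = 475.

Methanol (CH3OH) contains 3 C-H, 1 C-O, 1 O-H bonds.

Bonds broken (reactants):
  C-H: 6 × 408 = 2448
  C-O: 2 × 349 = 698
  O-H: 2 × 475 = 950
  O=O: 3 × 503 = 1509
  Σ(broken) = 5605 kJ
Bonds formed (products):
  C=O: 4 × 783 = 3132
  O-H: 8 × 475 = 3800
  Σ(formed) = 6932 kJ
ΔH = Σ(broken) − Σ(formed) = 5605 − 6932 = −1327 kJ

ΔH ≈ −1327 kJ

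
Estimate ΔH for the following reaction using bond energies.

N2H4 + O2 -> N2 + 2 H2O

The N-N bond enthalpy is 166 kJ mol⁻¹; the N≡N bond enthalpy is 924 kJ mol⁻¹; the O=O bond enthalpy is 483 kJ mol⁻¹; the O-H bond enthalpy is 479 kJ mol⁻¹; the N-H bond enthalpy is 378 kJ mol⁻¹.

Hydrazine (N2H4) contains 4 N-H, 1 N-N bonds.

ΔH ≈ −679 kJ

Bonds broken (reactants):
  N-H: 4 × 378 = 1512
  N-N: 1 × 166 = 166
  O=O: 1 × 483 = 483
  Σ(broken) = 2161 kJ
Bonds formed (products):
  N≡N: 1 × 924 = 924
  O-H: 4 × 479 = 1916
  Σ(formed) = 2840 kJ
ΔH = Σ(broken) − Σ(formed) = 2161 − 2840 = −679 kJ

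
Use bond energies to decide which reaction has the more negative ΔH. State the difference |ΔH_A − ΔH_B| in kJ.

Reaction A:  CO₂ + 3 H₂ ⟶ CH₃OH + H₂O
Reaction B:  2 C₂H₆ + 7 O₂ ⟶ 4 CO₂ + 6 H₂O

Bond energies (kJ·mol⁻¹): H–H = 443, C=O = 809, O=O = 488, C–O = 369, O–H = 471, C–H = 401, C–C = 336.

Reaction A:
  Bonds broken (reactants):
    C=O: 2 × 809 = 1618
    H–H: 3 × 443 = 1329
    Σ(broken) = 2947 kJ
  Bonds formed (products):
    C–H: 3 × 401 = 1203
    C–O: 1 × 369 = 369
    O–H: 3 × 471 = 1413
    Σ(formed) = 2985 kJ
  ΔH_A = 2947 − 2985 = −38 kJ
Reaction B:
  Bonds broken (reactants):
    C–C: 2 × 336 = 672
    C–H: 12 × 401 = 4812
    O=O: 7 × 488 = 3416
    Σ(broken) = 8900 kJ
  Bonds formed (products):
    C=O: 8 × 809 = 6472
    O–H: 12 × 471 = 5652
    Σ(formed) = 12124 kJ
  ΔH_B = 8900 − 12124 = −3224 kJ
ΔH_A − ΔH_B = +3186 kJ, so reaction B has the more negative ΔH; |ΔH_A − ΔH_B| = 3186 kJ.

Reaction B, by 3186 kJ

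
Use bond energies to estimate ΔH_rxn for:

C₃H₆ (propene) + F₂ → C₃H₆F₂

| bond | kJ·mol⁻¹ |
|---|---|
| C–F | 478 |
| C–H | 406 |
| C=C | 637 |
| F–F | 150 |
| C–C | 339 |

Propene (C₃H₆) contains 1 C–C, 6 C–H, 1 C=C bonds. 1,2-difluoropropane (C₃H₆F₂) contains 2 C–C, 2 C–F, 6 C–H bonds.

Bonds broken (reactants):
  C–C: 1 × 339 = 339
  C–H: 6 × 406 = 2436
  C=C: 1 × 637 = 637
  F–F: 1 × 150 = 150
  Σ(broken) = 3562 kJ
Bonds formed (products):
  C–C: 2 × 339 = 678
  C–F: 2 × 478 = 956
  C–H: 6 × 406 = 2436
  Σ(formed) = 4070 kJ
ΔH = Σ(broken) − Σ(formed) = 3562 − 4070 = −508 kJ

ΔH ≈ −508 kJ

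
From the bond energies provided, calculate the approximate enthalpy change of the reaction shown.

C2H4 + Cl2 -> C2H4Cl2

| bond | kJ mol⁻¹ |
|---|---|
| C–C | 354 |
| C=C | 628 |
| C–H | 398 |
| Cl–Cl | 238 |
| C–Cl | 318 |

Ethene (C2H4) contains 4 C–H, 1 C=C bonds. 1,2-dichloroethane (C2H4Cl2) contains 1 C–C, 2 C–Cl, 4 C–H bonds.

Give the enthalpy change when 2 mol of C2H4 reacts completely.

ΔH = −248 kJ

Bonds broken (reactants):
  C–H: 4 × 398 = 1592
  C=C: 1 × 628 = 628
  Cl–Cl: 1 × 238 = 238
  Σ(broken) = 2458 kJ
Bonds formed (products):
  C–C: 1 × 354 = 354
  C–Cl: 2 × 318 = 636
  C–H: 4 × 398 = 1592
  Σ(formed) = 2582 kJ
ΔH = Σ(broken) − Σ(formed) = 2458 − 2582 = −124 kJ
For 2× the reaction as written: 2 × (−124) = −248 kJ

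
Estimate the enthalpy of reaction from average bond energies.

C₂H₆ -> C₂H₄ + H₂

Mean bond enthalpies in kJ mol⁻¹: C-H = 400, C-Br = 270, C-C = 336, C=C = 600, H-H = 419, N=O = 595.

Bonds broken (reactants):
  C-C: 1 × 336 = 336
  C-H: 6 × 400 = 2400
  Σ(broken) = 2736 kJ
Bonds formed (products):
  C-H: 4 × 400 = 1600
  C=C: 1 × 600 = 600
  H-H: 1 × 419 = 419
  Σ(formed) = 2619 kJ
ΔH = Σ(broken) − Σ(formed) = 2736 − 2619 = +117 kJ

ΔH ≈ +117 kJ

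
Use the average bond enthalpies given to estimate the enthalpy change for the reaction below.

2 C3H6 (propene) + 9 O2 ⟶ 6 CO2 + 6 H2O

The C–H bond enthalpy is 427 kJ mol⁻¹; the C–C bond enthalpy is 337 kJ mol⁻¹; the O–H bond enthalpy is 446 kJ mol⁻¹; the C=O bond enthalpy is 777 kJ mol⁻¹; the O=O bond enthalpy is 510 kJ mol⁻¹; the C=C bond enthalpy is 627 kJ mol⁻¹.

ΔH ≈ −3034 kJ

Bonds broken (reactants):
  C–C: 2 × 337 = 674
  C–H: 12 × 427 = 5124
  C=C: 2 × 627 = 1254
  O=O: 9 × 510 = 4590
  Σ(broken) = 11642 kJ
Bonds formed (products):
  C=O: 12 × 777 = 9324
  O–H: 12 × 446 = 5352
  Σ(formed) = 14676 kJ
ΔH = Σ(broken) − Σ(formed) = 11642 − 14676 = −3034 kJ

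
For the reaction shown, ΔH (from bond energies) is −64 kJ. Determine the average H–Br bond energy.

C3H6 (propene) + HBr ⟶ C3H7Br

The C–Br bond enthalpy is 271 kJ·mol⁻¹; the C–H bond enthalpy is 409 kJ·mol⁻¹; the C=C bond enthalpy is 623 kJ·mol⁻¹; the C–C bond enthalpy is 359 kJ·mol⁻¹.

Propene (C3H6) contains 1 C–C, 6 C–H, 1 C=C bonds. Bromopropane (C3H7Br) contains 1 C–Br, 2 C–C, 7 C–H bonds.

Let D be the H–Br bond energy.
Σ(broken) = 1×359 + 6×409 + 1×623 + 1×D = 3436 + D
Σ(formed) = 1×271 + 2×359 + 7×409 = 3852
ΔH = Σ(broken) − Σ(formed) = (3436 + D) − (3852) = −416 + D
Setting this equal to −64 kJ gives D = 352 kJ/mol.

D(H–Br) ≈ 352 kJ/mol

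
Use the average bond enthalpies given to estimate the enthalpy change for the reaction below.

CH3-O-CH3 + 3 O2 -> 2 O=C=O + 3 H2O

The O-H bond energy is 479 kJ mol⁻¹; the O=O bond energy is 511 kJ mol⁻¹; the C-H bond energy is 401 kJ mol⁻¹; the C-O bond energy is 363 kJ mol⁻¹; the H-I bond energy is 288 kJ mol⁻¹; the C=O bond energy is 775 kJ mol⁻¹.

Bonds broken (reactants):
  C-H: 6 × 401 = 2406
  C-O: 2 × 363 = 726
  O=O: 3 × 511 = 1533
  Σ(broken) = 4665 kJ
Bonds formed (products):
  C=O: 4 × 775 = 3100
  O-H: 6 × 479 = 2874
  Σ(formed) = 5974 kJ
ΔH = Σ(broken) − Σ(formed) = 4665 − 5974 = −1309 kJ

ΔH ≈ −1309 kJ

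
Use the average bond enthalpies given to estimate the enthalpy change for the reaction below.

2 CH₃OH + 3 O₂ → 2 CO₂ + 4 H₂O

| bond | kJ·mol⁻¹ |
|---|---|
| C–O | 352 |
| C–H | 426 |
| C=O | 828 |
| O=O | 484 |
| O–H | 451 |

ΔH ≈ −1306 kJ

Bonds broken (reactants):
  C–H: 6 × 426 = 2556
  C–O: 2 × 352 = 704
  O–H: 2 × 451 = 902
  O=O: 3 × 484 = 1452
  Σ(broken) = 5614 kJ
Bonds formed (products):
  C=O: 4 × 828 = 3312
  O–H: 8 × 451 = 3608
  Σ(formed) = 6920 kJ
ΔH = Σ(broken) − Σ(formed) = 5614 − 6920 = −1306 kJ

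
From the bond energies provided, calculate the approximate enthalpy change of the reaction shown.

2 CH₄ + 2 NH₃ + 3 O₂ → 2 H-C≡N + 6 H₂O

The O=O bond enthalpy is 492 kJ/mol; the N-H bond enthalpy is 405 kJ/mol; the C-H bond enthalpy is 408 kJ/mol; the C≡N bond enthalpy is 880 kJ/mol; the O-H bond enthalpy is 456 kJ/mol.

ΔH ≈ −878 kJ

Bonds broken (reactants):
  C-H: 8 × 408 = 3264
  N-H: 6 × 405 = 2430
  O=O: 3 × 492 = 1476
  Σ(broken) = 7170 kJ
Bonds formed (products):
  C≡N: 2 × 880 = 1760
  C-H: 2 × 408 = 816
  O-H: 12 × 456 = 5472
  Σ(formed) = 8048 kJ
ΔH = Σ(broken) − Σ(formed) = 7170 − 8048 = −878 kJ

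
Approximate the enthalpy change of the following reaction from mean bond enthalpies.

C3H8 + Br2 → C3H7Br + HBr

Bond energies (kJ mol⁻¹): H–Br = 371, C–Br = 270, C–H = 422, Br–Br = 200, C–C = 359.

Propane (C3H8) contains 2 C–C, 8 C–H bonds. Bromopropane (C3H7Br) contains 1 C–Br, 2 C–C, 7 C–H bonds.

Bonds broken (reactants):
  Br–Br: 1 × 200 = 200
  C–C: 2 × 359 = 718
  C–H: 8 × 422 = 3376
  Σ(broken) = 4294 kJ
Bonds formed (products):
  C–Br: 1 × 270 = 270
  C–C: 2 × 359 = 718
  C–H: 7 × 422 = 2954
  H–Br: 1 × 371 = 371
  Σ(formed) = 4313 kJ
ΔH = Σ(broken) − Σ(formed) = 4294 − 4313 = −19 kJ

ΔH ≈ −19 kJ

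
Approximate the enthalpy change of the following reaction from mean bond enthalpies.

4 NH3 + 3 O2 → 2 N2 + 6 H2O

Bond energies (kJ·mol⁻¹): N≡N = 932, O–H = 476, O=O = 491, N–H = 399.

ΔH ≈ −1315 kJ

Bonds broken (reactants):
  N–H: 12 × 399 = 4788
  O=O: 3 × 491 = 1473
  Σ(broken) = 6261 kJ
Bonds formed (products):
  N≡N: 2 × 932 = 1864
  O–H: 12 × 476 = 5712
  Σ(formed) = 7576 kJ
ΔH = Σ(broken) − Σ(formed) = 6261 − 7576 = −1315 kJ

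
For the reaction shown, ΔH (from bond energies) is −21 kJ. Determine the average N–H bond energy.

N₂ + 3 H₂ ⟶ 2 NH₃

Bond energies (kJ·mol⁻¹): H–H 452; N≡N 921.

D(N–H) ≈ 383 kJ/mol

Let D be the N–H bond energy.
Σ(broken) = 3×452 + 1×921 = 2277
Σ(formed) = 6×D = 6D
ΔH = Σ(broken) − Σ(formed) = (2277) − (6D) = +2277 − 6D
Setting this equal to −21 kJ gives 6D = 2298, so D = 383 kJ/mol.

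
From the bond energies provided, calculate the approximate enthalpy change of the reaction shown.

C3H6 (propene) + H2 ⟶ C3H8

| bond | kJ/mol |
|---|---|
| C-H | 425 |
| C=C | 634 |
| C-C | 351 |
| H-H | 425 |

ΔH ≈ −142 kJ

Bonds broken (reactants):
  C-C: 1 × 351 = 351
  C-H: 6 × 425 = 2550
  C=C: 1 × 634 = 634
  H-H: 1 × 425 = 425
  Σ(broken) = 3960 kJ
Bonds formed (products):
  C-C: 2 × 351 = 702
  C-H: 8 × 425 = 3400
  Σ(formed) = 4102 kJ
ΔH = Σ(broken) − Σ(formed) = 3960 − 4102 = −142 kJ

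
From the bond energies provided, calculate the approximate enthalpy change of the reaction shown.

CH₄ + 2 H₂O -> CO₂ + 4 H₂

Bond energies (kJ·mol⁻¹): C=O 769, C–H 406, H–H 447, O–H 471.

Bonds broken (reactants):
  C–H: 4 × 406 = 1624
  O–H: 4 × 471 = 1884
  Σ(broken) = 3508 kJ
Bonds formed (products):
  C=O: 2 × 769 = 1538
  H–H: 4 × 447 = 1788
  Σ(formed) = 3326 kJ
ΔH = Σ(broken) − Σ(formed) = 3508 − 3326 = +182 kJ

ΔH ≈ +182 kJ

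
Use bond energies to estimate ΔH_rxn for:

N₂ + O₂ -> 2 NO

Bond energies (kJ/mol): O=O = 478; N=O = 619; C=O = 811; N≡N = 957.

Bonds broken (reactants):
  N≡N: 1 × 957 = 957
  O=O: 1 × 478 = 478
  Σ(broken) = 1435 kJ
Bonds formed (products):
  N=O: 2 × 619 = 1238
  Σ(formed) = 1238 kJ
ΔH = Σ(broken) − Σ(formed) = 1435 − 1238 = +197 kJ

ΔH ≈ +197 kJ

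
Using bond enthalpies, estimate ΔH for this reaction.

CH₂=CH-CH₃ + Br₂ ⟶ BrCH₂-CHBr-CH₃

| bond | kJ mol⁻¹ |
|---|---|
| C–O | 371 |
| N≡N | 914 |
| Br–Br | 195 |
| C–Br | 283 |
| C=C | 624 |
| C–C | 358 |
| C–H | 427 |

ΔH ≈ −105 kJ

Bonds broken (reactants):
  Br–Br: 1 × 195 = 195
  C–C: 1 × 358 = 358
  C–H: 6 × 427 = 2562
  C=C: 1 × 624 = 624
  Σ(broken) = 3739 kJ
Bonds formed (products):
  C–Br: 2 × 283 = 566
  C–C: 2 × 358 = 716
  C–H: 6 × 427 = 2562
  Σ(formed) = 3844 kJ
ΔH = Σ(broken) − Σ(formed) = 3739 − 3844 = −105 kJ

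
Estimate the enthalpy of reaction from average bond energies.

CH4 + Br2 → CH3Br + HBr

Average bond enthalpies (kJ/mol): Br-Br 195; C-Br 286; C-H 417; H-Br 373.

Bonds broken (reactants):
  Br-Br: 1 × 195 = 195
  C-H: 4 × 417 = 1668
  Σ(broken) = 1863 kJ
Bonds formed (products):
  C-Br: 1 × 286 = 286
  C-H: 3 × 417 = 1251
  H-Br: 1 × 373 = 373
  Σ(formed) = 1910 kJ
ΔH = Σ(broken) − Σ(formed) = 1863 − 1910 = −47 kJ

ΔH ≈ −47 kJ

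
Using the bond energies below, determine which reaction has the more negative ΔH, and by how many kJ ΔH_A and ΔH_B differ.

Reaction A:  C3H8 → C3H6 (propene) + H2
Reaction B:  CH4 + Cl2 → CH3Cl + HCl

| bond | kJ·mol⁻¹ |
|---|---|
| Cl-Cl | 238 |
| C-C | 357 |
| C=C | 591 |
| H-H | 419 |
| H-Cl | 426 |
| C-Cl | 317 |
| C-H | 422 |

Reaction B, by 274 kJ

Reaction A:
  Bonds broken (reactants):
    C-C: 2 × 357 = 714
    C-H: 8 × 422 = 3376
    Σ(broken) = 4090 kJ
  Bonds formed (products):
    C-C: 1 × 357 = 357
    C-H: 6 × 422 = 2532
    C=C: 1 × 591 = 591
    H-H: 1 × 419 = 419
    Σ(formed) = 3899 kJ
  ΔH_A = 4090 − 3899 = +191 kJ
Reaction B:
  Bonds broken (reactants):
    C-H: 4 × 422 = 1688
    Cl-Cl: 1 × 238 = 238
    Σ(broken) = 1926 kJ
  Bonds formed (products):
    C-Cl: 1 × 317 = 317
    C-H: 3 × 422 = 1266
    H-Cl: 1 × 426 = 426
    Σ(formed) = 2009 kJ
  ΔH_B = 1926 − 2009 = −83 kJ
ΔH_A − ΔH_B = +274 kJ, so reaction B has the more negative ΔH; |ΔH_A − ΔH_B| = 274 kJ.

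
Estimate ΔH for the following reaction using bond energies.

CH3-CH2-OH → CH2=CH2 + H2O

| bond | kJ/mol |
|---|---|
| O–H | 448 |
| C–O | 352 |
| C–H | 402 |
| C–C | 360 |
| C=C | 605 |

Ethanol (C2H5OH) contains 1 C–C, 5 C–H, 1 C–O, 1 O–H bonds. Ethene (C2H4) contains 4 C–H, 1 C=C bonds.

Bonds broken (reactants):
  C–C: 1 × 360 = 360
  C–H: 5 × 402 = 2010
  C–O: 1 × 352 = 352
  O–H: 1 × 448 = 448
  Σ(broken) = 3170 kJ
Bonds formed (products):
  C–H: 4 × 402 = 1608
  C=C: 1 × 605 = 605
  O–H: 2 × 448 = 896
  Σ(formed) = 3109 kJ
ΔH = Σ(broken) − Σ(formed) = 3170 − 3109 = +61 kJ

ΔH ≈ +61 kJ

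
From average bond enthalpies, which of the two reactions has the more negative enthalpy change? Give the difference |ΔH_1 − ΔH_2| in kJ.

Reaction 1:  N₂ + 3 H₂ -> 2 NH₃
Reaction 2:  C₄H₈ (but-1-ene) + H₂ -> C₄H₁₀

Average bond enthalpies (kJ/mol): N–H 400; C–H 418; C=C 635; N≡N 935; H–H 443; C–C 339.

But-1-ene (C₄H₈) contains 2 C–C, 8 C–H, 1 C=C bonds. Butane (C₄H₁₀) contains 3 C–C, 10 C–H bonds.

Reaction 1:
  Bonds broken (reactants):
    H–H: 3 × 443 = 1329
    N≡N: 1 × 935 = 935
    Σ(broken) = 2264 kJ
  Bonds formed (products):
    N–H: 6 × 400 = 2400
    Σ(formed) = 2400 kJ
  ΔH_1 = 2264 − 2400 = −136 kJ
Reaction 2:
  Bonds broken (reactants):
    C–C: 2 × 339 = 678
    C–H: 8 × 418 = 3344
    C=C: 1 × 635 = 635
    H–H: 1 × 443 = 443
    Σ(broken) = 5100 kJ
  Bonds formed (products):
    C–C: 3 × 339 = 1017
    C–H: 10 × 418 = 4180
    Σ(formed) = 5197 kJ
  ΔH_2 = 5100 − 5197 = −97 kJ
ΔH_1 − ΔH_2 = −39 kJ, so reaction 1 has the more negative ΔH; |ΔH_1 − ΔH_2| = 39 kJ.

Reaction 1, by 39 kJ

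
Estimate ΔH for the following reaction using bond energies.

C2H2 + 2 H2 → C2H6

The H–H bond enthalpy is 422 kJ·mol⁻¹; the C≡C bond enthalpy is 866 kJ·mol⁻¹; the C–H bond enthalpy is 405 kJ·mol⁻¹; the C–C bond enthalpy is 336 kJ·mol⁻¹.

Bonds broken (reactants):
  C≡C: 1 × 866 = 866
  C–H: 2 × 405 = 810
  H–H: 2 × 422 = 844
  Σ(broken) = 2520 kJ
Bonds formed (products):
  C–C: 1 × 336 = 336
  C–H: 6 × 405 = 2430
  Σ(formed) = 2766 kJ
ΔH = Σ(broken) − Σ(formed) = 2520 − 2766 = −246 kJ

ΔH ≈ −246 kJ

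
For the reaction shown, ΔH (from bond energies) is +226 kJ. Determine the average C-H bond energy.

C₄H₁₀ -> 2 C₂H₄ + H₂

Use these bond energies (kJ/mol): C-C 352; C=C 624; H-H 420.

Let D be the C-H bond energy.
Σ(broken) = 3×352 + 10×D = 1056 + 10D
Σ(formed) = 8×D + 2×624 + 1×420 = 1668 + 8D
ΔH = Σ(broken) − Σ(formed) = (1056 + 10D) − (1668 + 8D) = −612 + 2D
Setting this equal to +226 kJ gives 2D = 838, so D = 419 kJ/mol.

D(C-H) ≈ 419 kJ/mol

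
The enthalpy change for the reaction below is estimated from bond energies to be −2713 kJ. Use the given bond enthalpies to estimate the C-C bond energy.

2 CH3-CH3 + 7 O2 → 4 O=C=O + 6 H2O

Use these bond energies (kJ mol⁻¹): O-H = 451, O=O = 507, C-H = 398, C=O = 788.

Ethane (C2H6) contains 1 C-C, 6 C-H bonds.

Let D be the C-C bond energy.
Σ(broken) = 2×D + 12×398 + 7×507 = 8325 + 2D
Σ(formed) = 8×788 + 12×451 = 11716
ΔH = Σ(broken) − Σ(formed) = (8325 + 2D) − (11716) = −3391 + 2D
Setting this equal to −2713 kJ gives 2D = 678, so D = 339 kJ/mol.

D(C-C) ≈ 339 kJ/mol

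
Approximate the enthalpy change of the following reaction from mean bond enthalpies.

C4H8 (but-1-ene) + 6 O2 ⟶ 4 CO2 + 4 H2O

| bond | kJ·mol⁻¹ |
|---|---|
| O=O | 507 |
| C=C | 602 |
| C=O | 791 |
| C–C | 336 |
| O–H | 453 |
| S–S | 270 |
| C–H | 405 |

Bonds broken (reactants):
  C–C: 2 × 336 = 672
  C–H: 8 × 405 = 3240
  C=C: 1 × 602 = 602
  O=O: 6 × 507 = 3042
  Σ(broken) = 7556 kJ
Bonds formed (products):
  C=O: 8 × 791 = 6328
  O–H: 8 × 453 = 3624
  Σ(formed) = 9952 kJ
ΔH = Σ(broken) − Σ(formed) = 7556 − 9952 = −2396 kJ

ΔH ≈ −2396 kJ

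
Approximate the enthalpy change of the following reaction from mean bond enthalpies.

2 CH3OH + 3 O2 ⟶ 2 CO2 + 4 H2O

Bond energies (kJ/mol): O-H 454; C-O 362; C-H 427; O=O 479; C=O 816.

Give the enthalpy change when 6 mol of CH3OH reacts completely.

Bonds broken (reactants):
  C-H: 6 × 427 = 2562
  C-O: 2 × 362 = 724
  O-H: 2 × 454 = 908
  O=O: 3 × 479 = 1437
  Σ(broken) = 5631 kJ
Bonds formed (products):
  C=O: 4 × 816 = 3264
  O-H: 8 × 454 = 3632
  Σ(formed) = 6896 kJ
ΔH = Σ(broken) − Σ(formed) = 5631 − 6896 = −1265 kJ
For 3× the reaction as written: 3 × (−1265) = −3795 kJ

ΔH = −3795 kJ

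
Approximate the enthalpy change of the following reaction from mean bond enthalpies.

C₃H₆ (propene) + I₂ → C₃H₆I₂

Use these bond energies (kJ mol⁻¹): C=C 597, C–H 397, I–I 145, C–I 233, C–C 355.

Bonds broken (reactants):
  C–C: 1 × 355 = 355
  C–H: 6 × 397 = 2382
  C=C: 1 × 597 = 597
  I–I: 1 × 145 = 145
  Σ(broken) = 3479 kJ
Bonds formed (products):
  C–C: 2 × 355 = 710
  C–H: 6 × 397 = 2382
  C–I: 2 × 233 = 466
  Σ(formed) = 3558 kJ
ΔH = Σ(broken) − Σ(formed) = 3479 − 3558 = −79 kJ

ΔH ≈ −79 kJ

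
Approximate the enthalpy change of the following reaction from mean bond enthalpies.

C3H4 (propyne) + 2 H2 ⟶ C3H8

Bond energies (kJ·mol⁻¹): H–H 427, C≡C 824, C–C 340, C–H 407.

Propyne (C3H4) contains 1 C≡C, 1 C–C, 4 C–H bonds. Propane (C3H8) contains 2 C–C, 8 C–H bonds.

Bonds broken (reactants):
  C≡C: 1 × 824 = 824
  C–C: 1 × 340 = 340
  C–H: 4 × 407 = 1628
  H–H: 2 × 427 = 854
  Σ(broken) = 3646 kJ
Bonds formed (products):
  C–C: 2 × 340 = 680
  C–H: 8 × 407 = 3256
  Σ(formed) = 3936 kJ
ΔH = Σ(broken) − Σ(formed) = 3646 − 3936 = −290 kJ

ΔH ≈ −290 kJ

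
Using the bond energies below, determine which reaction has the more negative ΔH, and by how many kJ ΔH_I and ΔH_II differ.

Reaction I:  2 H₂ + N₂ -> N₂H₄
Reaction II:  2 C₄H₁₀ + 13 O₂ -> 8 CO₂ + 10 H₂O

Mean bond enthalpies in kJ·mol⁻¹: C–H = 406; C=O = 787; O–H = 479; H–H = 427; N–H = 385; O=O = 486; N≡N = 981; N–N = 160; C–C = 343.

Reaction II, by 5811 kJ

Reaction I:
  Bonds broken (reactants):
    H–H: 2 × 427 = 854
    N≡N: 1 × 981 = 981
    Σ(broken) = 1835 kJ
  Bonds formed (products):
    N–H: 4 × 385 = 1540
    N–N: 1 × 160 = 160
    Σ(formed) = 1700 kJ
  ΔH_I = 1835 − 1700 = +135 kJ
Reaction II:
  Bonds broken (reactants):
    C–C: 6 × 343 = 2058
    C–H: 20 × 406 = 8120
    O=O: 13 × 486 = 6318
    Σ(broken) = 16496 kJ
  Bonds formed (products):
    C=O: 16 × 787 = 12592
    O–H: 20 × 479 = 9580
    Σ(formed) = 22172 kJ
  ΔH_II = 16496 − 22172 = −5676 kJ
ΔH_I − ΔH_II = +5811 kJ, so reaction II has the more negative ΔH; |ΔH_I − ΔH_II| = 5811 kJ.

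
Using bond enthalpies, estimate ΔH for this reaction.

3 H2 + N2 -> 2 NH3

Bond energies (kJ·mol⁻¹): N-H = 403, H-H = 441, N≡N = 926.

ΔH ≈ −169 kJ

Bonds broken (reactants):
  H-H: 3 × 441 = 1323
  N≡N: 1 × 926 = 926
  Σ(broken) = 2249 kJ
Bonds formed (products):
  N-H: 6 × 403 = 2418
  Σ(formed) = 2418 kJ
ΔH = Σ(broken) − Σ(formed) = 2249 − 2418 = −169 kJ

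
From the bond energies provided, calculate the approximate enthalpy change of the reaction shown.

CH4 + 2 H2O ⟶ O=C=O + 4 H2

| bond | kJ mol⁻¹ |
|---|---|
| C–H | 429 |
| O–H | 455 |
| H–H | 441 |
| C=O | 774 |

Bonds broken (reactants):
  C–H: 4 × 429 = 1716
  O–H: 4 × 455 = 1820
  Σ(broken) = 3536 kJ
Bonds formed (products):
  C=O: 2 × 774 = 1548
  H–H: 4 × 441 = 1764
  Σ(formed) = 3312 kJ
ΔH = Σ(broken) − Σ(formed) = 3536 − 3312 = +224 kJ

ΔH ≈ +224 kJ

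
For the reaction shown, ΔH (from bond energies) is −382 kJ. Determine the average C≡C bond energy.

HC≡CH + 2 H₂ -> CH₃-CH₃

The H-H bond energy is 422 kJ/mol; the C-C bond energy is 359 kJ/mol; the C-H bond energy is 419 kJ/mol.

D(C≡C) ≈ 809 kJ/mol

Let D be the C≡C bond energy.
Σ(broken) = 1×D + 2×419 + 2×422 = 1682 + D
Σ(formed) = 1×359 + 6×419 = 2873
ΔH = Σ(broken) − Σ(formed) = (1682 + D) − (2873) = −1191 + D
Setting this equal to −382 kJ gives D = 809 kJ/mol.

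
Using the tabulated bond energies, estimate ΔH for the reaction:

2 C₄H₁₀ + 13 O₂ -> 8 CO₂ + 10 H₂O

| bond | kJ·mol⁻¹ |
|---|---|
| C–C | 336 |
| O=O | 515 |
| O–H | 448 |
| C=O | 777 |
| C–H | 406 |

Bonds broken (reactants):
  C–C: 6 × 336 = 2016
  C–H: 20 × 406 = 8120
  O=O: 13 × 515 = 6695
  Σ(broken) = 16831 kJ
Bonds formed (products):
  C=O: 16 × 777 = 12432
  O–H: 20 × 448 = 8960
  Σ(formed) = 21392 kJ
ΔH = Σ(broken) − Σ(formed) = 16831 − 21392 = −4561 kJ

ΔH ≈ −4561 kJ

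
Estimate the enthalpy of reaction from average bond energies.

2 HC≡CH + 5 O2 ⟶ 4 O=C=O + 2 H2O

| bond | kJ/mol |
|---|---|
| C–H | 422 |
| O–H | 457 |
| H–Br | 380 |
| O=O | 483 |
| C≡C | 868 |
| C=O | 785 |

Bonds broken (reactants):
  C≡C: 2 × 868 = 1736
  C–H: 4 × 422 = 1688
  O=O: 5 × 483 = 2415
  Σ(broken) = 5839 kJ
Bonds formed (products):
  C=O: 8 × 785 = 6280
  O–H: 4 × 457 = 1828
  Σ(formed) = 8108 kJ
ΔH = Σ(broken) − Σ(formed) = 5839 − 8108 = −2269 kJ

ΔH ≈ −2269 kJ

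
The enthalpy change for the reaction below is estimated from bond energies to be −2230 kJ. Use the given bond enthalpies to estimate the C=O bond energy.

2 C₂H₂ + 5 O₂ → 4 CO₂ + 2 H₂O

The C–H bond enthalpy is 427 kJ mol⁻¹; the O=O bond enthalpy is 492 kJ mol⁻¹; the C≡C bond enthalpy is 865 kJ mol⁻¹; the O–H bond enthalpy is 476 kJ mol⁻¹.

D(C=O) ≈ 778 kJ/mol

Let D be the C=O bond energy.
Σ(broken) = 2×865 + 4×427 + 5×492 = 5898
Σ(formed) = 8×D + 4×476 = 1904 + 8D
ΔH = Σ(broken) − Σ(formed) = (5898) − (1904 + 8D) = +3994 − 8D
Setting this equal to −2230 kJ gives 8D = 6224, so D = 778 kJ/mol.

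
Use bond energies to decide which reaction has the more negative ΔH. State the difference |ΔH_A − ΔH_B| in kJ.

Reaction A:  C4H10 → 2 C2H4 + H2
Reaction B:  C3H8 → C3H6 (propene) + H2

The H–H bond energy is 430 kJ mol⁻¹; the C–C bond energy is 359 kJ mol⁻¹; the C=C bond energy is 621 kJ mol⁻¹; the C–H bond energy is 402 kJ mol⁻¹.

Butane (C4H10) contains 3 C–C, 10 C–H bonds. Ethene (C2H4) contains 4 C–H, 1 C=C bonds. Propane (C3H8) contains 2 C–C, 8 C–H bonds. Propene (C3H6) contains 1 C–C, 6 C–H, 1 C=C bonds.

Reaction A:
  Bonds broken (reactants):
    C–C: 3 × 359 = 1077
    C–H: 10 × 402 = 4020
    Σ(broken) = 5097 kJ
  Bonds formed (products):
    C–H: 8 × 402 = 3216
    C=C: 2 × 621 = 1242
    H–H: 1 × 430 = 430
    Σ(formed) = 4888 kJ
  ΔH_A = 5097 − 4888 = +209 kJ
Reaction B:
  Bonds broken (reactants):
    C–C: 2 × 359 = 718
    C–H: 8 × 402 = 3216
    Σ(broken) = 3934 kJ
  Bonds formed (products):
    C–C: 1 × 359 = 359
    C–H: 6 × 402 = 2412
    C=C: 1 × 621 = 621
    H–H: 1 × 430 = 430
    Σ(formed) = 3822 kJ
  ΔH_B = 3934 − 3822 = +112 kJ
ΔH_A − ΔH_B = +97 kJ, so reaction B has the more negative ΔH; |ΔH_A − ΔH_B| = 97 kJ.

Reaction B, by 97 kJ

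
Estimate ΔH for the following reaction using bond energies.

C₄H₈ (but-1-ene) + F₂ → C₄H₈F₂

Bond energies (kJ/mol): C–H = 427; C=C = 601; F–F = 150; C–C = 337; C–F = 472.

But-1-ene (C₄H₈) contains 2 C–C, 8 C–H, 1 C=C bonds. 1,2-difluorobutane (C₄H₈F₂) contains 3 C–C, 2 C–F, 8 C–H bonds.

ΔH ≈ −530 kJ

Bonds broken (reactants):
  C–C: 2 × 337 = 674
  C–H: 8 × 427 = 3416
  C=C: 1 × 601 = 601
  F–F: 1 × 150 = 150
  Σ(broken) = 4841 kJ
Bonds formed (products):
  C–C: 3 × 337 = 1011
  C–F: 2 × 472 = 944
  C–H: 8 × 427 = 3416
  Σ(formed) = 5371 kJ
ΔH = Σ(broken) − Σ(formed) = 4841 − 5371 = −530 kJ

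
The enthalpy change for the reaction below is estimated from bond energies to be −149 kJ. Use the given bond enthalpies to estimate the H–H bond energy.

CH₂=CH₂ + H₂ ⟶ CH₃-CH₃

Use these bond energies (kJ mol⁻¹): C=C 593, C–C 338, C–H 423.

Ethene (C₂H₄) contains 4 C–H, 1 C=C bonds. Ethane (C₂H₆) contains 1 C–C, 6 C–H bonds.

Let D be the H–H bond energy.
Σ(broken) = 4×423 + 1×593 + 1×D = 2285 + D
Σ(formed) = 1×338 + 6×423 = 2876
ΔH = Σ(broken) − Σ(formed) = (2285 + D) − (2876) = −591 + D
Setting this equal to −149 kJ gives D = 442 kJ/mol.

D(H–H) ≈ 442 kJ/mol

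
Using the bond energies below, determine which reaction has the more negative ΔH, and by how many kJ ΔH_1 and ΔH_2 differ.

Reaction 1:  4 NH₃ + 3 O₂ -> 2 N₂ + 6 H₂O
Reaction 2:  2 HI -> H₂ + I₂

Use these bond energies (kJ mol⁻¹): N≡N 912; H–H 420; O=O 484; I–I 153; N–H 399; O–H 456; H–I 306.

Reaction 1, by 1095 kJ

Reaction 1:
  Bonds broken (reactants):
    N–H: 12 × 399 = 4788
    O=O: 3 × 484 = 1452
    Σ(broken) = 6240 kJ
  Bonds formed (products):
    N≡N: 2 × 912 = 1824
    O–H: 12 × 456 = 5472
    Σ(formed) = 7296 kJ
  ΔH_1 = 6240 − 7296 = −1056 kJ
Reaction 2:
  Bonds broken (reactants):
    H–I: 2 × 306 = 612
    Σ(broken) = 612 kJ
  Bonds formed (products):
    H–H: 1 × 420 = 420
    I–I: 1 × 153 = 153
    Σ(formed) = 573 kJ
  ΔH_2 = 612 − 573 = +39 kJ
ΔH_1 − ΔH_2 = −1095 kJ, so reaction 1 has the more negative ΔH; |ΔH_1 − ΔH_2| = 1095 kJ.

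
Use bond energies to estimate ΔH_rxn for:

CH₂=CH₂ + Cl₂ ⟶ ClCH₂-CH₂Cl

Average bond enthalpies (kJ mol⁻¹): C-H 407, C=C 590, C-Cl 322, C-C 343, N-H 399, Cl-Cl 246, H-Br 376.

ΔH ≈ −151 kJ

Bonds broken (reactants):
  C-H: 4 × 407 = 1628
  C=C: 1 × 590 = 590
  Cl-Cl: 1 × 246 = 246
  Σ(broken) = 2464 kJ
Bonds formed (products):
  C-C: 1 × 343 = 343
  C-Cl: 2 × 322 = 644
  C-H: 4 × 407 = 1628
  Σ(formed) = 2615 kJ
ΔH = Σ(broken) − Σ(formed) = 2464 − 2615 = −151 kJ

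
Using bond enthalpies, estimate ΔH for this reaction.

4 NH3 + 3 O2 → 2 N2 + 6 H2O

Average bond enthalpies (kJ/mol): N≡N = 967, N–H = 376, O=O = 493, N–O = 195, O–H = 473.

Bonds broken (reactants):
  N–H: 12 × 376 = 4512
  O=O: 3 × 493 = 1479
  Σ(broken) = 5991 kJ
Bonds formed (products):
  N≡N: 2 × 967 = 1934
  O–H: 12 × 473 = 5676
  Σ(formed) = 7610 kJ
ΔH = Σ(broken) − Σ(formed) = 5991 − 7610 = −1619 kJ

ΔH ≈ −1619 kJ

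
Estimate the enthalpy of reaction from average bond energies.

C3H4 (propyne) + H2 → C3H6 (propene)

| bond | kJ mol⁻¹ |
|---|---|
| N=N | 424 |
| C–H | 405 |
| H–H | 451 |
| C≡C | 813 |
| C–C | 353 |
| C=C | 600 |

Bonds broken (reactants):
  C≡C: 1 × 813 = 813
  C–C: 1 × 353 = 353
  C–H: 4 × 405 = 1620
  H–H: 1 × 451 = 451
  Σ(broken) = 3237 kJ
Bonds formed (products):
  C–C: 1 × 353 = 353
  C–H: 6 × 405 = 2430
  C=C: 1 × 600 = 600
  Σ(formed) = 3383 kJ
ΔH = Σ(broken) − Σ(formed) = 3237 − 3383 = −146 kJ

ΔH ≈ −146 kJ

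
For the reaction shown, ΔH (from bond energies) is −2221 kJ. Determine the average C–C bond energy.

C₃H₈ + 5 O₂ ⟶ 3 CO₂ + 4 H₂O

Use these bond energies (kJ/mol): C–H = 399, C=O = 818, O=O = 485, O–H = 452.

D(C–C) ≈ 343 kJ/mol

Let D be the C–C bond energy.
Σ(broken) = 2×D + 8×399 + 5×485 = 5617 + 2D
Σ(formed) = 6×818 + 8×452 = 8524
ΔH = Σ(broken) − Σ(formed) = (5617 + 2D) − (8524) = −2907 + 2D
Setting this equal to −2221 kJ gives 2D = 686, so D = 343 kJ/mol.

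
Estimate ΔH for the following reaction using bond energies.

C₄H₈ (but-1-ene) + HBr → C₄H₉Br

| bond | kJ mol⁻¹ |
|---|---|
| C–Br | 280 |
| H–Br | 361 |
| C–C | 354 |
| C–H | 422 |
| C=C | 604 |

Bonds broken (reactants):
  C–C: 2 × 354 = 708
  C–H: 8 × 422 = 3376
  C=C: 1 × 604 = 604
  H–Br: 1 × 361 = 361
  Σ(broken) = 5049 kJ
Bonds formed (products):
  C–Br: 1 × 280 = 280
  C–C: 3 × 354 = 1062
  C–H: 9 × 422 = 3798
  Σ(formed) = 5140 kJ
ΔH = Σ(broken) − Σ(formed) = 5049 − 5140 = −91 kJ

ΔH ≈ −91 kJ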